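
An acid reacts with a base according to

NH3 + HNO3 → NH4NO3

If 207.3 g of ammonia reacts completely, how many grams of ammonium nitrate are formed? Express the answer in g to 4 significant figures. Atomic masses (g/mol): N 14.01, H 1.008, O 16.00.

974.2 g

M(NH3) = 14.01 + 3(1.008) = 17.034 g/mol.
M(NH4NO3) = 2(14.01) + 4(1.008) + 3(16.00) = 80.052 g/mol.
n(NH3) = 207.30 g / 17.034 g/mol = 12.170 mol.
From the equation the NH3:NH4NO3 mole ratio is 1:1, so n(NH4NO3) = 12.170 × 1/1 = 12.170 mol.
Mass of NH4NO3 = 12.170 mol × 80.052 g/mol = 974.22 g.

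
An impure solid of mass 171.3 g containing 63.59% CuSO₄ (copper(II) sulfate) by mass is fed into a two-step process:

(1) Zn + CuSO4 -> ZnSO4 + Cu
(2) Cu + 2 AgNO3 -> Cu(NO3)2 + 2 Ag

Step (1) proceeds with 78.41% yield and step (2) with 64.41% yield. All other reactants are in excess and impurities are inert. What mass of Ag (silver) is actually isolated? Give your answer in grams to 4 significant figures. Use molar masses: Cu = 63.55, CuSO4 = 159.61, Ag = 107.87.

Pure CuSO4 = 171.3 × 0.6359 = 108.93 g.
n(CuSO4) = 108.93 / 159.61 = 0.68247 mol.
Step 1 (CuSO4:Cu = 1:1): theoretical n(Cu) = 0.68247 mol; at 78.41% yield, n(Cu) = 0.53513 mol.
Step 2 (Cu:Ag = 1:2): theoretical n(Ag) = 1.0703 mol, so theoretical mass = 1.0703 × 107.87 = 115.45 g.
At 64.41% yield, actual mass of Ag = 115.45 × 0.6441 = 74.360 g.

74.36 g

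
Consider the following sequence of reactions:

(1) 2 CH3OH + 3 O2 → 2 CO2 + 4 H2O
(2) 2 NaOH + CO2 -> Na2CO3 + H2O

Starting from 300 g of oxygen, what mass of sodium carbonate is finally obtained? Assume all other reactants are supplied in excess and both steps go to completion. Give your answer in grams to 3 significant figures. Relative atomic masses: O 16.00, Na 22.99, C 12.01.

M(O2) = 2(16.00) = 32.00 g/mol.
M(Na2CO3) = 2(22.99) + 12.01 + 3(16.00) = 105.99 g/mol.
n(O2) = 300.0 / 32.00 = 9.375 mol.
Step 1 gives a 3:2 ratio of O2 to CO2, so n(CO2) = 6.250 mol.
In step 2 the CO2:Na2CO3 ratio is 1:1, so n(Na2CO3) = 6.250 mol.
Mass of Na2CO3 = 6.250 × 105.99 = 662.4 g.

662 g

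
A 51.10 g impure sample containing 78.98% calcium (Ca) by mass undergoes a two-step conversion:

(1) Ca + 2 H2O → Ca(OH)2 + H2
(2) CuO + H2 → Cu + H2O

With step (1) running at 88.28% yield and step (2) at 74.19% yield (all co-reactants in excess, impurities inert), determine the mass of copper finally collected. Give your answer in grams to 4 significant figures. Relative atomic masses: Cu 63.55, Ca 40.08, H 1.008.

Pure Ca = 51.10 × 0.7898 = 40.359 g.
M(Ca) = 40.08 g/mol.
M(Cu) = 63.55 g/mol.
n(Ca) = 40.359 / 40.08 = 1.0070 mol.
Step 1 (Ca:H2 = 1:1): theoretical n(H2) = 1.0070 mol; at 88.28% yield, n(H2) = 0.88894 mol.
Step 2 (H2:Cu = 1:1): theoretical n(Cu) = 0.88894 mol, so theoretical mass = 0.88894 × 63.55 = 56.492 g.
At 74.19% yield, actual mass of Cu = 56.492 × 0.7419 = 41.912 g.

41.91 g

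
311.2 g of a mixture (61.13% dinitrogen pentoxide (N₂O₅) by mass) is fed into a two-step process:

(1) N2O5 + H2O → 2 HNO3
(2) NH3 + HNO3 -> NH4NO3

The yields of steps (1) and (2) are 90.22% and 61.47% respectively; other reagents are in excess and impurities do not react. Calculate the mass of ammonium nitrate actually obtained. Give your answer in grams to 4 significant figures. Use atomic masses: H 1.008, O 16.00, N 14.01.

156.4 g

Pure N2O5 = 311.2 × 0.6113 = 190.24 g.
M(N2O5) = 2(14.01) + 5(16.00) = 108.02 g/mol.
M(NH4NO3) = 2(14.01) + 4(1.008) + 3(16.00) = 80.052 g/mol.
n(N2O5) = 190.24 / 108.02 = 1.7611 mol.
Step 1 (N2O5:HNO3 = 1:2): theoretical n(HNO3) = 3.5222 mol; at 90.22% yield, n(HNO3) = 3.1778 mol.
Step 2 (HNO3:NH4NO3 = 1:1): theoretical n(NH4NO3) = 3.1778 mol, so theoretical mass = 3.1778 × 80.052 = 254.39 g.
At 61.47% yield, actual mass of NH4NO3 = 254.39 × 0.6147 = 156.37 g.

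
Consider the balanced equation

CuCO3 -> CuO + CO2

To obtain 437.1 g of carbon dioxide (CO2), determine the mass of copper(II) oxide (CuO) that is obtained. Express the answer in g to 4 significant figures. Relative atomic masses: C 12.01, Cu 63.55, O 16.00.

M(CO2) = 12.01 + 2(16.00) = 44.01 g/mol.
M(CuO) = 63.55 + 16.00 = 79.55 g/mol.
n(CO2) = 437.10 g / 44.01 g/mol = 9.9318 mol.
From the equation the CO2:CuO mole ratio is 1:1, so n(CuO) = 9.9318 × 1/1 = 9.9318 mol.
Mass of CuO = 9.9318 mol × 79.55 g/mol = 790.08 g.

790.1 g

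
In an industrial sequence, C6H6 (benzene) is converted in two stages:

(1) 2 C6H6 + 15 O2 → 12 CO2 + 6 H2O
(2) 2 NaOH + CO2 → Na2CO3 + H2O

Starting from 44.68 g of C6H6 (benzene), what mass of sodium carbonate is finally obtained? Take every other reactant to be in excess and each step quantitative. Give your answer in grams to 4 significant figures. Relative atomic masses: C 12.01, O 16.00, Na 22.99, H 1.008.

363.8 g

M(C6H6) = 6(12.01) + 6(1.008) = 78.108 g/mol.
M(Na2CO3) = 2(22.99) + 12.01 + 3(16.00) = 105.99 g/mol.
n(C6H6) = 44.680 / 78.108 = 0.57203 mol.
Step 1 gives a 2:12 ratio of C6H6 to CO2, so n(CO2) = 3.4322 mol.
In step 2 the CO2:Na2CO3 ratio is 1:1, so n(Na2CO3) = 3.4322 mol.
Mass of Na2CO3 = 3.4322 × 105.99 = 363.78 g.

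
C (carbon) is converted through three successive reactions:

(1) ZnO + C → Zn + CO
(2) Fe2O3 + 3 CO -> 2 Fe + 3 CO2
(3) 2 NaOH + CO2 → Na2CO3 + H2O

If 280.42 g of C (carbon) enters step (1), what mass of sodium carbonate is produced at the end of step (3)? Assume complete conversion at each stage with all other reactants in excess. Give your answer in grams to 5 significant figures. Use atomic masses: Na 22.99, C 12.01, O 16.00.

2474.7 g

M(C) = 12.01 g/mol.
M(Na2CO3) = 2(22.99) + 12.01 + 3(16.00) = 105.99 g/mol.
n(C) = 280.42 / 12.01 = 23.3489 mol.
Reaction (1): C→CO ratio 1:1 ⇒ n(CO) = 23.3489 mol.
Reaction (2): CO→CO2 ratio 3:3 ⇒ n(CO2) = 23.3489 mol.
Reaction (3): CO2→Na2CO3 ratio 1:1 ⇒ n(Na2CO3) = 23.3489 mol.
Mass of Na2CO3 = 23.3489 × 105.99 = 2474.75 g.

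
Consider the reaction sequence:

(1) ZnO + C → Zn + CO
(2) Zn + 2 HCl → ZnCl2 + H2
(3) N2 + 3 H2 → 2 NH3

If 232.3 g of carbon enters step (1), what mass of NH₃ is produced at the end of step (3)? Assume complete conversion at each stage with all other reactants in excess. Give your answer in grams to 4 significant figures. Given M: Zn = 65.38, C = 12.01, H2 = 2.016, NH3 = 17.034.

219.7 g

n(C) = 232.3 / 12.01 = 19.342 mol.
Reaction (1): C→Zn ratio 1:1 ⇒ n(Zn) = 19.342 mol.
Reaction (2): Zn→H2 ratio 1:1 ⇒ n(H2) = 19.342 mol.
Reaction (3): H2→NH3 ratio 3:2 ⇒ n(NH3) = 12.895 mol.
Mass of NH3 = 12.895 × 17.034 = 219.65 g.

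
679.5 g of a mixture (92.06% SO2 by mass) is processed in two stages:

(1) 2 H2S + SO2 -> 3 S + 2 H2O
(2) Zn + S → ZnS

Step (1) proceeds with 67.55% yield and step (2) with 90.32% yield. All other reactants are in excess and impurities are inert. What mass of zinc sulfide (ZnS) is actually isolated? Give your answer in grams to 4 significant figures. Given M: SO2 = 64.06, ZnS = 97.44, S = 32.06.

Pure SO2 = 679.5 × 0.9206 = 625.55 g.
n(SO2) = 625.55 / 64.06 = 9.7650 mol.
Step 1 (SO2:S = 1:3): theoretical n(S) = 29.295 mol; at 67.55% yield, n(S) = 19.789 mol.
Step 2 (S:ZnS = 1:1): theoretical n(ZnS) = 19.789 mol, so theoretical mass = 19.789 × 97.44 = 1928.2 g.
At 90.32% yield, actual mass of ZnS = 1928.2 × 0.9032 = 1741.6 g.

1742 g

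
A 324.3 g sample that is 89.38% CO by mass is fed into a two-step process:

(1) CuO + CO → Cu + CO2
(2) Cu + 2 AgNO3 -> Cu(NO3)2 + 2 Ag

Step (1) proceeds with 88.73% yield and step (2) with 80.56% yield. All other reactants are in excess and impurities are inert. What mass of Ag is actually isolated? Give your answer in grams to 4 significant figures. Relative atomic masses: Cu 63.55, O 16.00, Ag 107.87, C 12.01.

1596 g

Pure CO = 324.3 × 0.8938 = 289.86 g.
M(CO) = 12.01 + 16.00 = 28.01 g/mol.
M(Ag) = 107.87 g/mol.
n(CO) = 289.86 / 28.01 = 10.348 mol.
Step 1 (CO:Cu = 1:1): theoretical n(Cu) = 10.348 mol; at 88.73% yield, n(Cu) = 9.1822 mol.
Step 2 (Cu:Ag = 1:2): theoretical n(Ag) = 18.364 mol, so theoretical mass = 18.364 × 107.87 = 1981.0 g.
At 80.56% yield, actual mass of Ag = 1981.0 × 0.8056 = 1595.9 g.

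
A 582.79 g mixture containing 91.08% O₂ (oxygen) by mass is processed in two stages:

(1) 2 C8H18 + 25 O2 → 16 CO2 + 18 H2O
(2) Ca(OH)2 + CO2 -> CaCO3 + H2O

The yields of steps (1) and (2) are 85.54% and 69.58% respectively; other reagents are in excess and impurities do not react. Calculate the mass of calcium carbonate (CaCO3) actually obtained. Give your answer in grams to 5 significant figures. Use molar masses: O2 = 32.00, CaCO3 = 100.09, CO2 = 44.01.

Pure O2 = 582.79 × 0.9108 = 530.805 g.
n(O2) = 530.805 / 32.00 = 16.5877 mol.
Step 1 (O2:CO2 = 25:16): theoretical n(CO2) = 10.6161 mol; at 85.54% yield, n(CO2) = 9.08101 mol.
Step 2 (CO2:CaCO3 = 1:1): theoretical n(CaCO3) = 9.08101 mol, so theoretical mass = 9.08101 × 100.09 = 908.919 g.
At 69.58% yield, actual mass of CaCO3 = 908.919 × 0.6958 = 632.426 g.

632.43 g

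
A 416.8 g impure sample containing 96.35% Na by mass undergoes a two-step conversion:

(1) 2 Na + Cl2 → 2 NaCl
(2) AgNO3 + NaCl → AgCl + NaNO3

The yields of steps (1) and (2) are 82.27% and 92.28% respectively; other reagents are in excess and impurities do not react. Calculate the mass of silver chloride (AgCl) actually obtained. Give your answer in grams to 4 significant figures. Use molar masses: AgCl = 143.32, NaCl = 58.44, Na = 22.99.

1901 g

Pure Na = 416.8 × 0.9635 = 401.59 g.
n(Na) = 401.59 / 22.99 = 17.468 mol.
Step 1 (Na:NaCl = 2:2): theoretical n(NaCl) = 17.468 mol; at 82.27% yield, n(NaCl) = 14.371 mol.
Step 2 (NaCl:AgCl = 1:1): theoretical n(AgCl) = 14.371 mol, so theoretical mass = 14.371 × 143.32 = 2059.6 g.
At 92.28% yield, actual mass of AgCl = 2059.6 × 0.9228 = 1900.6 g.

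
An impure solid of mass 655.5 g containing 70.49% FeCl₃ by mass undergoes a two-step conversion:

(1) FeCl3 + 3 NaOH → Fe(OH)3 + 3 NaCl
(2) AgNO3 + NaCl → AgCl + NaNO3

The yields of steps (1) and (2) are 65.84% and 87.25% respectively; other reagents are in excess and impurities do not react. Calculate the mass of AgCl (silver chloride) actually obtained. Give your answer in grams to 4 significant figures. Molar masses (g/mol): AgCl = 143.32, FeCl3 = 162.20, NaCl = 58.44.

Pure FeCl3 = 655.5 × 0.7049 = 462.06 g.
n(FeCl3) = 462.06 / 162.20 = 2.8487 mol.
Step 1 (FeCl3:NaCl = 1:3): theoretical n(NaCl) = 8.5462 mol; at 65.84% yield, n(NaCl) = 5.6268 mol.
Step 2 (NaCl:AgCl = 1:1): theoretical n(AgCl) = 5.6268 mol, so theoretical mass = 5.6268 × 143.32 = 806.43 g.
At 87.25% yield, actual mass of AgCl = 806.43 × 0.8725 = 703.61 g.

703.6 g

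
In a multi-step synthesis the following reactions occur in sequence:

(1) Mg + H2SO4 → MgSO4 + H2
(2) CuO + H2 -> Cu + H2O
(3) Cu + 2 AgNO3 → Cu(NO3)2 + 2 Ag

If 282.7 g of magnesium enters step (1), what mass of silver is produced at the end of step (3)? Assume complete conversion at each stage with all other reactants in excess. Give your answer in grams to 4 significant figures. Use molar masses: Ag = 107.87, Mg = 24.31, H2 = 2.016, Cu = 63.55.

n(Mg) = 282.7 / 24.31 = 11.629 mol.
Reaction (1): Mg→H2 ratio 1:1 ⇒ n(H2) = 11.629 mol.
Reaction (2): H2→Cu ratio 1:1 ⇒ n(Cu) = 11.629 mol.
Reaction (3): Cu→Ag ratio 1:2 ⇒ n(Ag) = 23.258 mol.
Mass of Ag = 23.258 × 107.87 = 2508.8 g.

2509 g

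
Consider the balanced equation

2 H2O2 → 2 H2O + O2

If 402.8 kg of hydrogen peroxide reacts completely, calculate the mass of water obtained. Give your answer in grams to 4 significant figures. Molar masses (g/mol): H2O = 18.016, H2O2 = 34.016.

213300 g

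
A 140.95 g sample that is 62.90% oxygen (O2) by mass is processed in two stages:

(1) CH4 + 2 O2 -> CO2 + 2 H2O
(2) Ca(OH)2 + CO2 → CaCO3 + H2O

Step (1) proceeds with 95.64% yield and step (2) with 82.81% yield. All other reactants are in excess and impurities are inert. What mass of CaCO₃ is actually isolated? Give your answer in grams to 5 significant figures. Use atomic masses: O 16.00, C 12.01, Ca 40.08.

Pure O2 = 140.95 × 0.6290 = 88.6575 g.
M(O2) = 2(16.00) = 32.00 g/mol.
M(CaCO3) = 40.08 + 12.01 + 3(16.00) = 100.09 g/mol.
n(O2) = 88.6575 / 32.00 = 2.77055 mol.
Step 1 (O2:CO2 = 2:1): theoretical n(CO2) = 1.38527 mol; at 95.64% yield, n(CO2) = 1.32488 mol.
Step 2 (CO2:CaCO3 = 1:1): theoretical n(CaCO3) = 1.32488 mol, so theoretical mass = 1.32488 × 100.09 = 132.607 g.
At 82.81% yield, actual mass of CaCO3 = 132.607 × 0.8281 = 109.812 g.

109.81 g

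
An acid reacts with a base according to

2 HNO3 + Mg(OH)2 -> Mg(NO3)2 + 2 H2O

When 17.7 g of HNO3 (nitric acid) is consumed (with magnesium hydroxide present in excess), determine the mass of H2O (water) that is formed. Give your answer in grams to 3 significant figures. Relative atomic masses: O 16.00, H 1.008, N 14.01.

5.06 g

M(HNO3) = 1.008 + 14.01 + 3(16.00) = 63.018 g/mol.
M(H2O) = 2(1.008) + 16.00 = 18.016 g/mol.
n(HNO3) = 17.70 g / 63.018 g/mol = 0.2809 mol.
From the equation the HNO3:H2O mole ratio is 2:2, so n(H2O) = 0.2809 × 2/2 = 0.2809 mol.
Mass of H2O = 0.2809 mol × 18.016 g/mol = 5.060 g.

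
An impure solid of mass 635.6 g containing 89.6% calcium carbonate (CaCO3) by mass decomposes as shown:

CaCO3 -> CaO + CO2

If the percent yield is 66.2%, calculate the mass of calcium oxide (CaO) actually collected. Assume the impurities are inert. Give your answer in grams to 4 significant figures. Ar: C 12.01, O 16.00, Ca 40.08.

Pure CaCO3 available = 635.6 g × 0.896 = 569.50 g.
M(CaCO3) = 40.08 + 12.01 + 3(16.00) = 100.09 g/mol.
M(CaO) = 40.08 + 16.00 = 56.08 g/mol.
n(CaCO3) = 569.50 g / 100.09 g/mol = 5.6899 mol.
From the equation the CaCO3:CaO mole ratio is 1:1, so n(CaO) = 5.6899 × 1/1 = 5.6899 mol.
Mass of CaO = 5.6899 mol × 56.08 g/mol = 319.09 g.
Actual mass collected = 319.09 g × 0.662 = 211.24 g.

211.2 g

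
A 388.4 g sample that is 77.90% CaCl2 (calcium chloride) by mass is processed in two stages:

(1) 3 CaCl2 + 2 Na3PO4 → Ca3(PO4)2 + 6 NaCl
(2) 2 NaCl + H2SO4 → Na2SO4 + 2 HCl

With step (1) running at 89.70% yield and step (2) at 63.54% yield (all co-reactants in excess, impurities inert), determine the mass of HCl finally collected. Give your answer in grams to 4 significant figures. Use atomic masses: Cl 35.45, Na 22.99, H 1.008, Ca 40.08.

Pure CaCl2 = 388.4 × 0.7790 = 302.56 g.
M(CaCl2) = 40.08 + 2(35.45) = 110.98 g/mol.
M(HCl) = 1.008 + 35.45 = 36.458 g/mol.
n(CaCl2) = 302.56 / 110.98 = 2.7263 mol.
Step 1 (CaCl2:NaCl = 3:6): theoretical n(NaCl) = 5.4526 mol; at 89.70% yield, n(NaCl) = 4.8910 mol.
Step 2 (NaCl:HCl = 2:2): theoretical n(HCl) = 4.8910 mol, so theoretical mass = 4.8910 × 36.458 = 178.31 g.
At 63.54% yield, actual mass of HCl = 178.31 × 0.6354 = 113.30 g.

113.3 g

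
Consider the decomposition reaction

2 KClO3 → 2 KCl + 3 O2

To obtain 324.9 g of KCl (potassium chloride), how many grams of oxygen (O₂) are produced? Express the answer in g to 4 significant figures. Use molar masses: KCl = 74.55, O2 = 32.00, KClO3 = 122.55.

n(KCl) = 324.90 g / 74.55 g/mol = 4.3581 mol.
From the equation the KCl:O2 mole ratio is 2:3, so n(O2) = 4.3581 × 3/2 = 6.5372 mol.
Mass of O2 = 6.5372 mol × 32.00 g/mol = 209.19 g.

209.2 g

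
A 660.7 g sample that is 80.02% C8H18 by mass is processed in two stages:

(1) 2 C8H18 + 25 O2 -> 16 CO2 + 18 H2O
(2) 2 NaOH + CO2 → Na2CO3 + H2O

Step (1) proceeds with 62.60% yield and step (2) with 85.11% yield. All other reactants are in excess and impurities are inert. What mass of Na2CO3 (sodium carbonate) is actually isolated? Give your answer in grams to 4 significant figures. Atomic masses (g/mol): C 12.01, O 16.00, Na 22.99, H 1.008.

Pure C8H18 = 660.7 × 0.8002 = 528.69 g.
M(C8H18) = 8(12.01) + 18(1.008) = 114.224 g/mol.
M(Na2CO3) = 2(22.99) + 12.01 + 3(16.00) = 105.99 g/mol.
n(C8H18) = 528.69 / 114.224 = 4.6286 mol.
Step 1 (C8H18:CO2 = 2:16): theoretical n(CO2) = 37.028 mol; at 62.60% yield, n(CO2) = 23.180 mol.
Step 2 (CO2:Na2CO3 = 1:1): theoretical n(Na2CO3) = 23.180 mol, so theoretical mass = 23.180 × 105.99 = 2456.8 g.
At 85.11% yield, actual mass of Na2CO3 = 2456.8 × 0.8511 = 2091.0 g.

2091 g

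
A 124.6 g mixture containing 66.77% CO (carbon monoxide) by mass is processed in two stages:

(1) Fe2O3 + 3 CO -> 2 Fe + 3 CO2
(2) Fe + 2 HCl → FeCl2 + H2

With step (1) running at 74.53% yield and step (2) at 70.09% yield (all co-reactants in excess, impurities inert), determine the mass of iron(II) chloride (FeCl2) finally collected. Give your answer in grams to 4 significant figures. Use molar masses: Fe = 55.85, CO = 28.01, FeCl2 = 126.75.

Pure CO = 124.6 × 0.6677 = 83.195 g.
n(CO) = 83.195 / 28.01 = 2.9702 mol.
Step 1 (CO:Fe = 3:2): theoretical n(Fe) = 1.9801 mol; at 74.53% yield, n(Fe) = 1.4758 mol.
Step 2 (Fe:FeCl2 = 1:1): theoretical n(FeCl2) = 1.4758 mol, so theoretical mass = 1.4758 × 126.75 = 187.06 g.
At 70.09% yield, actual mass of FeCl2 = 187.06 × 0.7009 = 131.11 g.

131.1 g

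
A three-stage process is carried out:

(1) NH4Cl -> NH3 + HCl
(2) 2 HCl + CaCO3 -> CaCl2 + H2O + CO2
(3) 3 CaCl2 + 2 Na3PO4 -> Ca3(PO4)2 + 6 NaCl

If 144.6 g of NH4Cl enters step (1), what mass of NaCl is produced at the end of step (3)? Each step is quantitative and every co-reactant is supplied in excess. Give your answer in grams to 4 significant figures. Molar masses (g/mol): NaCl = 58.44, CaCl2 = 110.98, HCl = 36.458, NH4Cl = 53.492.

158.0 g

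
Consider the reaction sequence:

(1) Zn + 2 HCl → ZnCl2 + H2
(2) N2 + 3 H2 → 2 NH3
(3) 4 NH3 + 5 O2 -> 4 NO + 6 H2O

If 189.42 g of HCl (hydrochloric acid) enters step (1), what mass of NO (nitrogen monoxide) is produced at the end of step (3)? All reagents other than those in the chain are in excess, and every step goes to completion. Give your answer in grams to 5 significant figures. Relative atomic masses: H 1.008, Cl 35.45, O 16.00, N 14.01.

51.973 g

M(HCl) = 1.008 + 35.45 = 36.458 g/mol.
M(NO) = 14.01 + 16.00 = 30.01 g/mol.
n(HCl) = 189.42 / 36.458 = 5.19557 mol.
Reaction (1): HCl→H2 ratio 2:1 ⇒ n(H2) = 2.59778 mol.
Reaction (2): H2→NH3 ratio 3:2 ⇒ n(NH3) = 1.73186 mol.
Reaction (3): NH3→NO ratio 4:4 ⇒ n(NO) = 1.73186 mol.
Mass of NO = 1.73186 × 30.01 = 51.9730 g.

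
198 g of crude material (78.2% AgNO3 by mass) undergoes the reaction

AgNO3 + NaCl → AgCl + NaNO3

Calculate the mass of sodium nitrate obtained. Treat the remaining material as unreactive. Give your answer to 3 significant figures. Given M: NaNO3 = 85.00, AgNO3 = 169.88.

Mass of pure AgNO3 = 198 g × 0.782 = 154.8 g.
n(AgNO3) = 154.8 g / 169.88 g/mol = 0.9114 mol.
From the equation the AgNO3:NaNO3 mole ratio is 1:1, so n(NaNO3) = 0.9114 × 1/1 = 0.9114 mol.
Mass of NaNO3 = 0.9114 mol × 85.00 g/mol = 77.47 g.

77.5 g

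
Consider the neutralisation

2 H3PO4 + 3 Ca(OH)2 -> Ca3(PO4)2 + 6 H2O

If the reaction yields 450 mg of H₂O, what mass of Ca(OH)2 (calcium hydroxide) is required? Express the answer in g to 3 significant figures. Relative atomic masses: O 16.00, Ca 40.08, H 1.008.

0.925 g

M(H2O) = 2(1.008) + 16.00 = 18.016 g/mol.
M(Ca(OH)2) = 40.08 + 2(16.00) + 2(1.008) = 74.096 g/mol.
Convert: 450 mg = 0.4500 g.
n(H2O) = 0.4500 g / 18.016 g/mol = 0.02498 mol.
From the equation the H2O:Ca(OH)2 mole ratio is 6:3, so n(Ca(OH)2) = 0.02498 × 3/6 = 0.01249 mol.
Mass of Ca(OH)2 = 0.01249 mol × 74.096 g/mol = 0.9254 g.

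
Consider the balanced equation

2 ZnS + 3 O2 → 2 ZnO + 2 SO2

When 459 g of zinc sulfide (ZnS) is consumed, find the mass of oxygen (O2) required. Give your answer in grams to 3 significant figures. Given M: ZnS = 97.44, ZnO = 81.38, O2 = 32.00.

n(ZnS) = 459.0 g / 97.44 g/mol = 4.711 mol.
From the equation the ZnS:O2 mole ratio is 2:3, so n(O2) = 4.711 × 3/2 = 7.066 mol.
Mass of O2 = 7.066 mol × 32.00 g/mol = 226.1 g.

226 g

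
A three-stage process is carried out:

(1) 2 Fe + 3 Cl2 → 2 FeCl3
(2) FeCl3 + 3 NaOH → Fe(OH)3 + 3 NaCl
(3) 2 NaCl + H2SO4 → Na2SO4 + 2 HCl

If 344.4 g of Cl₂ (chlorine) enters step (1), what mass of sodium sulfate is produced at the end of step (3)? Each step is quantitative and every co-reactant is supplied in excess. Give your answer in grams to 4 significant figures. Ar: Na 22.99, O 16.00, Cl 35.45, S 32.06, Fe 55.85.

690.0 g

M(Cl2) = 2(35.45) = 70.90 g/mol.
M(Na2SO4) = 2(22.99) + 32.06 + 4(16.00) = 142.04 g/mol.
n(Cl2) = 344.4 / 70.90 = 4.8575 mol.
Reaction (1): Cl2→FeCl3 ratio 3:2 ⇒ n(FeCl3) = 3.2384 mol.
Reaction (2): FeCl3→NaCl ratio 1:3 ⇒ n(NaCl) = 9.7151 mol.
Reaction (3): NaCl→Na2SO4 ratio 2:1 ⇒ n(Na2SO4) = 4.8575 mol.
Mass of Na2SO4 = 4.8575 × 142.04 = 689.97 g.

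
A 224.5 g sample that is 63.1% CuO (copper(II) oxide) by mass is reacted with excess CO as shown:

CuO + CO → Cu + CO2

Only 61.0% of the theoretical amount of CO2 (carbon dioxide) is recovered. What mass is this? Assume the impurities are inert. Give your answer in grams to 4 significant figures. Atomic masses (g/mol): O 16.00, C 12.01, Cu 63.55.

Pure CuO available = 224.5 g × 0.631 = 141.66 g.
M(CuO) = 63.55 + 16.00 = 79.55 g/mol.
M(CO2) = 12.01 + 2(16.00) = 44.01 g/mol.
n(CuO) = 141.66 g / 79.55 g/mol = 1.7808 mol.
From the equation the CuO:CO2 mole ratio is 1:1, so n(CO2) = 1.7808 × 1/1 = 1.7808 mol.
Mass of CO2 = 1.7808 mol × 44.01 g/mol = 78.371 g.
Actual mass collected = 78.371 g × 0.610 = 47.806 g.

47.81 g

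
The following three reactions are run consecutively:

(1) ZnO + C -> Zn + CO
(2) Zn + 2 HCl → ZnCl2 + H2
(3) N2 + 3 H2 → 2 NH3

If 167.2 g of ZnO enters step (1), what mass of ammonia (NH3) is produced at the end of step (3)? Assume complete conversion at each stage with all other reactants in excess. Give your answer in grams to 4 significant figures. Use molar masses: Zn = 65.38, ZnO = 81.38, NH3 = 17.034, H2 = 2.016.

23.33 g

n(ZnO) = 167.2 / 81.38 = 2.0546 mol.
Reaction (1): ZnO→Zn ratio 1:1 ⇒ n(Zn) = 2.0546 mol.
Reaction (2): Zn→H2 ratio 1:1 ⇒ n(H2) = 2.0546 mol.
Reaction (3): H2→NH3 ratio 3:2 ⇒ n(NH3) = 1.3697 mol.
Mass of NH3 = 1.3697 × 17.034 = 23.332 g.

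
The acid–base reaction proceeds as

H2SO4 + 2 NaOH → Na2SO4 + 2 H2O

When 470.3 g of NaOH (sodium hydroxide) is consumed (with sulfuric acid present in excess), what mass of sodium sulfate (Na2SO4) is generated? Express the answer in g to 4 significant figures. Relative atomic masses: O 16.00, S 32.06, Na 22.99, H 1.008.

M(NaOH) = 22.99 + 16.00 + 1.008 = 39.998 g/mol.
M(Na2SO4) = 2(22.99) + 32.06 + 4(16.00) = 142.04 g/mol.
n(NaOH) = 470.30 g / 39.998 g/mol = 11.758 mol.
From the equation the NaOH:Na2SO4 mole ratio is 2:1, so n(Na2SO4) = 11.758 × 1/2 = 5.8790 mol.
Mass of Na2SO4 = 5.8790 mol × 142.04 g/mol = 835.06 g.

835.1 g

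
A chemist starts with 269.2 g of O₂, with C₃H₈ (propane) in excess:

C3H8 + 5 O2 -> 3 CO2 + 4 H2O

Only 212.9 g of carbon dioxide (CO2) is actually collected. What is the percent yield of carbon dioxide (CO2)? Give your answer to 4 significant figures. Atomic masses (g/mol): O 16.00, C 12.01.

M(O2) = 2(16.00) = 32.00 g/mol.
M(CO2) = 12.01 + 2(16.00) = 44.01 g/mol.
n(O2) = 269.20 g / 32.00 g/mol = 8.4125 mol.
From the equation the O2:CO2 mole ratio is 5:3, so n(CO2) = 8.4125 × 3/5 = 5.0475 mol.
Mass of CO2 = 5.0475 mol × 44.01 g/mol = 222.14 g.
This is the theoretical yield. Percent yield = 212.9 g / 222.14 g × 100% = 95.840%.

95.84 %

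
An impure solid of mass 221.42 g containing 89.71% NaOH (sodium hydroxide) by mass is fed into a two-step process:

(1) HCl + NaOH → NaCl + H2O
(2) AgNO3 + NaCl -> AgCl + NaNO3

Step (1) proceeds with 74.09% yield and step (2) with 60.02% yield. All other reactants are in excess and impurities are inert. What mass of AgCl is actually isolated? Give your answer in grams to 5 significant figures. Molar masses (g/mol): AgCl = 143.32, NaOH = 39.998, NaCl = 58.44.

316.51 g

Pure NaOH = 221.42 × 0.8971 = 198.636 g.
n(NaOH) = 198.636 / 39.998 = 4.96615 mol.
Step 1 (NaOH:NaCl = 1:1): theoretical n(NaCl) = 4.96615 mol; at 74.09% yield, n(NaCl) = 3.67942 mol.
Step 2 (NaCl:AgCl = 1:1): theoretical n(AgCl) = 3.67942 mol, so theoretical mass = 3.67942 × 143.32 = 527.334 g.
At 60.02% yield, actual mass of AgCl = 527.334 × 0.6002 = 316.506 g.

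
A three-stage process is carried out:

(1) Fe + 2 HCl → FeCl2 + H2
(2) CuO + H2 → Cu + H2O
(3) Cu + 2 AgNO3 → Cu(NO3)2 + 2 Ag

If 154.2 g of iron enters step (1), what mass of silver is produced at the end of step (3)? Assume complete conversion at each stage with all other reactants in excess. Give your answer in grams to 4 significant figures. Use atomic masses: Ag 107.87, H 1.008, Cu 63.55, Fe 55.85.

595.7 g

M(Fe) = 55.85 g/mol.
M(Ag) = 107.87 g/mol.
n(Fe) = 154.2 / 55.85 = 2.7610 mol.
Reaction (1): Fe→H2 ratio 1:1 ⇒ n(H2) = 2.7610 mol.
Reaction (2): H2→Cu ratio 1:1 ⇒ n(Cu) = 2.7610 mol.
Reaction (3): Cu→Ag ratio 1:2 ⇒ n(Ag) = 5.5219 mol.
Mass of Ag = 5.5219 × 107.87 = 595.65 g.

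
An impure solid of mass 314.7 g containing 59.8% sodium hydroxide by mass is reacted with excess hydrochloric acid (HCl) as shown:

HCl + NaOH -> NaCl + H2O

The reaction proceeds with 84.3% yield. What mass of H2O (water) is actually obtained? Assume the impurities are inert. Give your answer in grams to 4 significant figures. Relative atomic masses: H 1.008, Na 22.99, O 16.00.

71.46 g

Pure NaOH available = 314.7 g × 0.598 = 188.19 g.
M(NaOH) = 22.99 + 16.00 + 1.008 = 39.998 g/mol.
M(H2O) = 2(1.008) + 16.00 = 18.016 g/mol.
n(NaOH) = 188.19 g / 39.998 g/mol = 4.7050 mol.
From the equation the NaOH:H2O mole ratio is 1:1, so n(H2O) = 4.7050 × 1/1 = 4.7050 mol.
Mass of H2O = 4.7050 mol × 18.016 g/mol = 84.765 g.
Actual mass collected = 84.765 g × 0.843 = 71.457 g.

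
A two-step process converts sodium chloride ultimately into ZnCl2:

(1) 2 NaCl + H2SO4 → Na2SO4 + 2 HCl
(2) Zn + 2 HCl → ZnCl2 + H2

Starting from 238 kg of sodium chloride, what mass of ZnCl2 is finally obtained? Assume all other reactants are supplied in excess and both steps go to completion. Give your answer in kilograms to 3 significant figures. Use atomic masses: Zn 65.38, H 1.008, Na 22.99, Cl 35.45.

278 kg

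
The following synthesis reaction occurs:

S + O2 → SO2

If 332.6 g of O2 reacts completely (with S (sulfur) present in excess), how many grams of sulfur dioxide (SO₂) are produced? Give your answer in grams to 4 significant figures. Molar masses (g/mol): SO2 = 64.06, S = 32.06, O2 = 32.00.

665.8 g

n(O2) = 332.60 g / 32.00 g/mol = 10.394 mol.
From the equation the O2:SO2 mole ratio is 1:1, so n(SO2) = 10.394 × 1/1 = 10.394 mol.
Mass of SO2 = 10.394 mol × 64.06 g/mol = 665.82 g.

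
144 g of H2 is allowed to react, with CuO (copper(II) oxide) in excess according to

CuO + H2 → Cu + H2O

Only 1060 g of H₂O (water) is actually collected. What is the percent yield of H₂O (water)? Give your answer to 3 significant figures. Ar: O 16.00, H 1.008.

M(H2) = 2(1.008) = 2.016 g/mol.
M(H2O) = 2(1.008) + 16.00 = 18.016 g/mol.
n(H2) = 144.0 g / 2.016 g/mol = 71.43 mol.
From the equation the H2:H2O mole ratio is 1:1, so n(H2O) = 71.43 × 1/1 = 71.43 mol.
Mass of H2O = 71.43 mol × 18.016 g/mol = 1287 g.
This is the theoretical yield. Percent yield = 1060 g / 1287 g × 100% = 82.37%.

82.4 %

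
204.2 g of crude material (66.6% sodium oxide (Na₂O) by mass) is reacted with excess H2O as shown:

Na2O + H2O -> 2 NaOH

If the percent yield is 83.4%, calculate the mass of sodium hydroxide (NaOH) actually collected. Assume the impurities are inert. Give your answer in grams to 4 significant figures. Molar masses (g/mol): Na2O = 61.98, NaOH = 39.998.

Pure Na2O available = 204.2 g × 0.666 = 136.00 g.
n(Na2O) = 136.00 g / 61.98 g/mol = 2.1942 mol.
From the equation the Na2O:NaOH mole ratio is 1:2, so n(NaOH) = 2.1942 × 2/1 = 4.3884 mol.
Mass of NaOH = 4.3884 mol × 39.998 g/mol = 175.53 g.
Actual mass collected = 175.53 g × 0.834 = 146.39 g.

146.4 g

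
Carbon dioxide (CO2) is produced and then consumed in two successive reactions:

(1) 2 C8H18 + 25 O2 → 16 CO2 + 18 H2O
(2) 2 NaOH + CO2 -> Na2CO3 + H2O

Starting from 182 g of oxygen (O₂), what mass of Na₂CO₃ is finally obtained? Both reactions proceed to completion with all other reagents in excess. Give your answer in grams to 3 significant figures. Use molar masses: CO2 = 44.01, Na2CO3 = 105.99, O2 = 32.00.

n(O2) = 182.0 / 32.00 = 5.688 mol.
Step 1 gives a 25:16 ratio of O2 to CO2, so n(CO2) = 3.640 mol.
In step 2 the CO2:Na2CO3 ratio is 1:1, so n(Na2CO3) = 3.640 mol.
Mass of Na2CO3 = 3.640 × 105.99 = 385.8 g.

386 g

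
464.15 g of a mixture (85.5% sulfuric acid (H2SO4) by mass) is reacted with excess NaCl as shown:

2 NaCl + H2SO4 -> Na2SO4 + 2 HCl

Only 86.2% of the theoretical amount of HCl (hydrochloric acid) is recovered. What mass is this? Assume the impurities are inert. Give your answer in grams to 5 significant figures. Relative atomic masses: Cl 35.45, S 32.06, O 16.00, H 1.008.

254.33 g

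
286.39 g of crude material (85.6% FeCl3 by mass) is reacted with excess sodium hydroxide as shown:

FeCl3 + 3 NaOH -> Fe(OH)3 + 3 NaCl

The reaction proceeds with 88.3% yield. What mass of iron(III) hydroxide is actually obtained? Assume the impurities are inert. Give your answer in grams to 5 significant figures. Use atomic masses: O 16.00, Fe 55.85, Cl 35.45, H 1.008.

Pure FeCl3 available = 286.39 g × 0.856 = 245.150 g.
M(FeCl3) = 55.85 + 3(35.45) = 162.20 g/mol.
M(Fe(OH)3) = 55.85 + 3(16.00) + 3(1.008) = 106.874 g/mol.
n(FeCl3) = 245.150 g / 162.20 g/mol = 1.51140 mol.
From the equation the FeCl3:Fe(OH)3 mole ratio is 1:1, so n(Fe(OH)3) = 1.51140 × 1/1 = 1.51140 mol.
Mass of Fe(OH)3 = 1.51140 mol × 106.874 g/mol = 161.530 g.
Actual mass collected = 161.530 g × 0.883 = 142.631 g.

142.63 g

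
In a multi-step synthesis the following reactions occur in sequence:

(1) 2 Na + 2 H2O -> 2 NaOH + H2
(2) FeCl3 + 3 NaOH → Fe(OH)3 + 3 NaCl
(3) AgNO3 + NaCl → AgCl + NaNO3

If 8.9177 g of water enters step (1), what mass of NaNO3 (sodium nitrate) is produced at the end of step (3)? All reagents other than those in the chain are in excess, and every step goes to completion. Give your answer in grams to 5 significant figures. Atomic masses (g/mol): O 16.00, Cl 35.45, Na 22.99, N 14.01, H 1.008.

42.074 g

M(H2O) = 2(1.008) + 16.00 = 18.016 g/mol.
M(NaNO3) = 22.99 + 14.01 + 3(16.00) = 85.00 g/mol.
n(H2O) = 8.9177 / 18.016 = 0.494988 mol.
Reaction (1): H2O→NaOH ratio 2:2 ⇒ n(NaOH) = 0.494988 mol.
Reaction (2): NaOH→NaCl ratio 3:3 ⇒ n(NaCl) = 0.494988 mol.
Reaction (3): NaCl→NaNO3 ratio 1:1 ⇒ n(NaNO3) = 0.494988 mol.
Mass of NaNO3 = 0.494988 × 85.00 = 42.0740 g.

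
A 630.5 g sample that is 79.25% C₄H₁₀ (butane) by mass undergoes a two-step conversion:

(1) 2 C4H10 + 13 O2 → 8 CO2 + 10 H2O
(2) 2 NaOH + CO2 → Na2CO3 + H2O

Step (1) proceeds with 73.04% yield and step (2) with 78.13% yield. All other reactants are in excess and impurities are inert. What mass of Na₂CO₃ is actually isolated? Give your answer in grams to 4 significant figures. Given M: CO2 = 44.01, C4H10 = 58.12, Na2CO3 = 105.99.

2080 g

Pure C4H10 = 630.5 × 0.7925 = 499.67 g.
n(C4H10) = 499.67 / 58.12 = 8.5972 mol.
Step 1 (C4H10:CO2 = 2:8): theoretical n(CO2) = 34.389 mol; at 73.04% yield, n(CO2) = 25.118 mol.
Step 2 (CO2:Na2CO3 = 1:1): theoretical n(Na2CO3) = 25.118 mol, so theoretical mass = 25.118 × 105.99 = 2662.2 g.
At 78.13% yield, actual mass of Na2CO3 = 2662.2 × 0.7813 = 2080.0 g.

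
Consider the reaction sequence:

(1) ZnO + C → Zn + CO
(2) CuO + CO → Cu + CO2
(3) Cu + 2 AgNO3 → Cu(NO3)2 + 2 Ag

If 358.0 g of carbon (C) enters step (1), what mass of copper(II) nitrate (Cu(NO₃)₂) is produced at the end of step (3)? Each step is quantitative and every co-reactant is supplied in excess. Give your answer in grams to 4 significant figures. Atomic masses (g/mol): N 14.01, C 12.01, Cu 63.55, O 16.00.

M(C) = 12.01 g/mol.
M(Cu(NO3)2) = 63.55 + 2(14.01) + 6(16.00) = 187.57 g/mol.
n(C) = 358.0 / 12.01 = 29.808 mol.
Reaction (1): C→CO ratio 1:1 ⇒ n(CO) = 29.808 mol.
Reaction (2): CO→Cu ratio 1:1 ⇒ n(Cu) = 29.808 mol.
Reaction (3): Cu→Cu(NO3)2 ratio 1:1 ⇒ n(Cu(NO3)2) = 29.808 mol.
Mass of Cu(NO3)2 = 29.808 × 187.57 = 5591.2 g.

5591 g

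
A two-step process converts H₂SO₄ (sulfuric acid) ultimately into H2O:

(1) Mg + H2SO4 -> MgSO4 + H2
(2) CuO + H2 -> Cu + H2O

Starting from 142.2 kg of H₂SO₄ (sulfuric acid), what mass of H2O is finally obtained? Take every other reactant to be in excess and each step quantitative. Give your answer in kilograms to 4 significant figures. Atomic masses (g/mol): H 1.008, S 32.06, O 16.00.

26.12 kg

M(H2SO4) = 2(1.008) + 32.06 + 4(16.00) = 98.076 g/mol.
M(H2O) = 2(1.008) + 16.00 = 18.016 g/mol.
142.2 kg = 142200 g.
n(H2SO4) = 142200 / 98.076 = 1449.9 mol.
Step 1 gives a 1:1 ratio of H2SO4 to H2, so n(H2) = 1449.9 mol.
In step 2 the H2:H2O ratio is 1:1, so n(H2O) = 1449.9 mol.
Mass of H2O = 1449.9 × 18.016 = 26121 g = 26.12 kg.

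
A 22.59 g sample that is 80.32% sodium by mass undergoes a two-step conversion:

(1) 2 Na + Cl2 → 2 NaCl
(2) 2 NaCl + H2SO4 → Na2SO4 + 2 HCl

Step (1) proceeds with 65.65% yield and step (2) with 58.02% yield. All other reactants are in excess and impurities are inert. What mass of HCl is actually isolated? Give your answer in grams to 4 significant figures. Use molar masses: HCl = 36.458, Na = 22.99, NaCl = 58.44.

10.96 g

Pure Na = 22.59 × 0.8032 = 18.144 g.
n(Na) = 18.144 / 22.99 = 0.78923 mol.
Step 1 (Na:NaCl = 2:2): theoretical n(NaCl) = 0.78923 mol; at 65.65% yield, n(NaCl) = 0.51813 mol.
Step 2 (NaCl:HCl = 2:2): theoretical n(HCl) = 0.51813 mol, so theoretical mass = 0.51813 × 36.458 = 18.890 g.
At 58.02% yield, actual mass of HCl = 18.890 × 0.5802 = 10.960 g.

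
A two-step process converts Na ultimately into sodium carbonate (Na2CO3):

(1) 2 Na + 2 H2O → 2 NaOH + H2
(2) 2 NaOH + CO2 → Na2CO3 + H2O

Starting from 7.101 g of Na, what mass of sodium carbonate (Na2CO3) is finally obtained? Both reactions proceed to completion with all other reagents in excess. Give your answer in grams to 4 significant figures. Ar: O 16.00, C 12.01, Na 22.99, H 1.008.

16.37 g

M(Na) = 22.99 g/mol.
M(Na2CO3) = 2(22.99) + 12.01 + 3(16.00) = 105.99 g/mol.
n(Na) = 7.1010 / 22.99 = 0.30887 mol.
Step 1 gives a 2:2 ratio of Na to NaOH, so n(NaOH) = 0.30887 mol.
In step 2 the NaOH:Na2CO3 ratio is 2:1, so n(Na2CO3) = 0.15444 mol.
Mass of Na2CO3 = 0.15444 × 105.99 = 16.369 g.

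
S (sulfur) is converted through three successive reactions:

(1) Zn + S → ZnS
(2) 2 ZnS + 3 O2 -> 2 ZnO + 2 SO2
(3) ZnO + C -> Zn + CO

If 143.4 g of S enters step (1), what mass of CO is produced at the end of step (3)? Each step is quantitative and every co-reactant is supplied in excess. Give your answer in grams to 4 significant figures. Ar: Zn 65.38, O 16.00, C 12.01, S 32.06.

125.3 g

M(S) = 32.06 g/mol.
M(CO) = 12.01 + 16.00 = 28.01 g/mol.
n(S) = 143.4 / 32.06 = 4.4729 mol.
Reaction (1): S→ZnS ratio 1:1 ⇒ n(ZnS) = 4.4729 mol.
Reaction (2): ZnS→ZnO ratio 2:2 ⇒ n(ZnO) = 4.4729 mol.
Reaction (3): ZnO→CO ratio 1:1 ⇒ n(CO) = 4.4729 mol.
Mass of CO = 4.4729 × 28.01 = 125.28 g.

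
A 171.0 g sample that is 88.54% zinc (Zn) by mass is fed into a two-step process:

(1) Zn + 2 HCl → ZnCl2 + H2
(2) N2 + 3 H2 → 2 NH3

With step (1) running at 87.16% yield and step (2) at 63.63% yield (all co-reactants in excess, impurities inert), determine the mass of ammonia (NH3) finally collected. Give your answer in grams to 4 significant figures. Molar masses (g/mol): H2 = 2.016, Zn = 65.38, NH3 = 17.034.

Pure Zn = 171.0 × 0.8854 = 151.40 g.
n(Zn) = 151.40 / 65.38 = 2.3157 mol.
Step 1 (Zn:H2 = 1:1): theoretical n(H2) = 2.3157 mol; at 87.16% yield, n(H2) = 2.0184 mol.
Step 2 (H2:NH3 = 3:2): theoretical n(NH3) = 1.3456 mol, so theoretical mass = 1.3456 × 17.034 = 22.921 g.
At 63.63% yield, actual mass of NH3 = 22.921 × 0.6363 = 14.585 g.

14.58 g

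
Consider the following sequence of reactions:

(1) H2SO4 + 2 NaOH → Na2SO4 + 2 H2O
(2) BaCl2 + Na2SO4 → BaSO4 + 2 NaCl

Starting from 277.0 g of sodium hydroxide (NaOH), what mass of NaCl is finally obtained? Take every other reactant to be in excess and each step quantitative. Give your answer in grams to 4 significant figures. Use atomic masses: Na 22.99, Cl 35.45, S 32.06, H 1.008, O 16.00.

M(NaOH) = 22.99 + 16.00 + 1.008 = 39.998 g/mol.
M(NaCl) = 22.99 + 35.45 = 58.44 g/mol.
n(NaOH) = 277.00 / 39.998 = 6.9253 mol.
Step 1 gives a 2:1 ratio of NaOH to Na2SO4, so n(Na2SO4) = 3.4627 mol.
In step 2 the Na2SO4:NaCl ratio is 1:2, so n(NaCl) = 6.9253 mol.
Mass of NaCl = 6.9253 × 58.44 = 404.72 g.

404.7 g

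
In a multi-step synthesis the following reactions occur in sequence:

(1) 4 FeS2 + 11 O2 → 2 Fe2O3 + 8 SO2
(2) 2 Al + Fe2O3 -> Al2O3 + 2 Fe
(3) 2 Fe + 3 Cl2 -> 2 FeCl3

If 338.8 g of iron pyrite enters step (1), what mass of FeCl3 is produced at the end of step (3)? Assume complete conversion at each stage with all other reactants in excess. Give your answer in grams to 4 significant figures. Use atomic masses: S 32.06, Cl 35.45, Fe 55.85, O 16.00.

M(FeS2) = 55.85 + 2(32.06) = 119.97 g/mol.
M(FeCl3) = 55.85 + 3(35.45) = 162.20 g/mol.
n(FeS2) = 338.8 / 119.97 = 2.8240 mol.
Reaction (1): FeS2→Fe2O3 ratio 4:2 ⇒ n(Fe2O3) = 1.4120 mol.
Reaction (2): Fe2O3→Fe ratio 1:2 ⇒ n(Fe) = 2.8240 mol.
Reaction (3): Fe→FeCl3 ratio 2:2 ⇒ n(FeCl3) = 2.8240 mol.
Mass of FeCl3 = 2.8240 × 162.20 = 458.06 g.

458.1 g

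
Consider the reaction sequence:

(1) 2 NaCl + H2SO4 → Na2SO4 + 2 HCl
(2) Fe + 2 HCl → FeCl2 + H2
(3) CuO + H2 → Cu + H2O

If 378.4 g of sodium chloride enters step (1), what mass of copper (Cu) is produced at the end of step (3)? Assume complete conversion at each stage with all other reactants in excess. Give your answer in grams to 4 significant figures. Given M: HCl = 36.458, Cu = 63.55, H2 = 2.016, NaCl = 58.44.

205.7 g

n(NaCl) = 378.4 / 58.44 = 6.4750 mol.
Reaction (1): NaCl→HCl ratio 2:2 ⇒ n(HCl) = 6.4750 mol.
Reaction (2): HCl→H2 ratio 2:1 ⇒ n(H2) = 3.2375 mol.
Reaction (3): H2→Cu ratio 1:1 ⇒ n(Cu) = 3.2375 mol.
Mass of Cu = 3.2375 × 63.55 = 205.74 g.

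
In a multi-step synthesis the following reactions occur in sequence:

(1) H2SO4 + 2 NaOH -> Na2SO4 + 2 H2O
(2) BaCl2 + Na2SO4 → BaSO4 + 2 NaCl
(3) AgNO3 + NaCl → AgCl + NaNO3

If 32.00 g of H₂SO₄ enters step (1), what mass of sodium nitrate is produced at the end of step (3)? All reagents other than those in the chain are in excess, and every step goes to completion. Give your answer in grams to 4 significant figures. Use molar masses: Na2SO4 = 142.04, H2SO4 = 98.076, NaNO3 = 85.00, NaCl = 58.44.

n(H2SO4) = 32.00 / 98.076 = 0.32628 mol.
Reaction (1): H2SO4→Na2SO4 ratio 1:1 ⇒ n(Na2SO4) = 0.32628 mol.
Reaction (2): Na2SO4→NaCl ratio 1:2 ⇒ n(NaCl) = 0.65256 mol.
Reaction (3): NaCl→NaNO3 ratio 1:1 ⇒ n(NaNO3) = 0.65256 mol.
Mass of NaNO3 = 0.65256 × 85.00 = 55.467 g.

55.47 g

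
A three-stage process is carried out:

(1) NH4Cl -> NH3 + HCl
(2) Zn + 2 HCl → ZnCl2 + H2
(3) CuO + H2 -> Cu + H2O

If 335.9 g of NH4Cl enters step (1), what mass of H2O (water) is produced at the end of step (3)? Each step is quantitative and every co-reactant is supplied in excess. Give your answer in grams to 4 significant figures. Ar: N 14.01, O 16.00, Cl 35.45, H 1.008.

56.57 g

M(NH4Cl) = 14.01 + 4(1.008) + 35.45 = 53.492 g/mol.
M(H2O) = 2(1.008) + 16.00 = 18.016 g/mol.
n(NH4Cl) = 335.9 / 53.492 = 6.2794 mol.
Reaction (1): NH4Cl→HCl ratio 1:1 ⇒ n(HCl) = 6.2794 mol.
Reaction (2): HCl→H2 ratio 2:1 ⇒ n(H2) = 3.1397 mol.
Reaction (3): H2→H2O ratio 1:1 ⇒ n(H2O) = 3.1397 mol.
Mass of H2O = 3.1397 × 18.016 = 56.565 g.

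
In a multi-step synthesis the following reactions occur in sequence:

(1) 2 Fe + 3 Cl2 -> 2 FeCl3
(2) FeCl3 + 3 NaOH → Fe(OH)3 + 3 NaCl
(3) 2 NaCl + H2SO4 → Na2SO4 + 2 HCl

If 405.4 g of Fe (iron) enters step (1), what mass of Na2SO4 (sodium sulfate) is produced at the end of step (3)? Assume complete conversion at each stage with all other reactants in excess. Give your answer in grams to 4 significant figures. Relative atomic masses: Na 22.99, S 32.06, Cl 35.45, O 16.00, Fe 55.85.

1547 g

M(Fe) = 55.85 g/mol.
M(Na2SO4) = 2(22.99) + 32.06 + 4(16.00) = 142.04 g/mol.
n(Fe) = 405.4 / 55.85 = 7.2587 mol.
Reaction (1): Fe→FeCl3 ratio 2:2 ⇒ n(FeCl3) = 7.2587 mol.
Reaction (2): FeCl3→NaCl ratio 1:3 ⇒ n(NaCl) = 21.776 mol.
Reaction (3): NaCl→Na2SO4 ratio 2:1 ⇒ n(Na2SO4) = 10.888 mol.
Mass of Na2SO4 = 10.888 × 142.04 = 1546.5 g.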